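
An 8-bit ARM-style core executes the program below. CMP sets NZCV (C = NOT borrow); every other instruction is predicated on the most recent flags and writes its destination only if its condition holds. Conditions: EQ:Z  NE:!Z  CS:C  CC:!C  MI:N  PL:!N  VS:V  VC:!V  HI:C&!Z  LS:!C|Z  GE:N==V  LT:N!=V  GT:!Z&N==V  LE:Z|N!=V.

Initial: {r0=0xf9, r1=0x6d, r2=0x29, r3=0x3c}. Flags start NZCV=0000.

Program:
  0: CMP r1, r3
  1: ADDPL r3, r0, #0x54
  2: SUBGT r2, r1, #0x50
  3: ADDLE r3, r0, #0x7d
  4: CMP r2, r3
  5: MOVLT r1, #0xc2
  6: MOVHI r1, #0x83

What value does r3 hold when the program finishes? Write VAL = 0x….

[0] flags=0010 → (cmp)
[1] flags=0010 PL?T → r3=0x4d
[2] flags=0010 GT?T → r2=0x1d
[3] flags=0010 LE?F → skip
[4] flags=1000 → (cmp)
[5] flags=1000 LT?T → r1=0xc2
[6] flags=1000 HI?F → skip

VAL = 0x4d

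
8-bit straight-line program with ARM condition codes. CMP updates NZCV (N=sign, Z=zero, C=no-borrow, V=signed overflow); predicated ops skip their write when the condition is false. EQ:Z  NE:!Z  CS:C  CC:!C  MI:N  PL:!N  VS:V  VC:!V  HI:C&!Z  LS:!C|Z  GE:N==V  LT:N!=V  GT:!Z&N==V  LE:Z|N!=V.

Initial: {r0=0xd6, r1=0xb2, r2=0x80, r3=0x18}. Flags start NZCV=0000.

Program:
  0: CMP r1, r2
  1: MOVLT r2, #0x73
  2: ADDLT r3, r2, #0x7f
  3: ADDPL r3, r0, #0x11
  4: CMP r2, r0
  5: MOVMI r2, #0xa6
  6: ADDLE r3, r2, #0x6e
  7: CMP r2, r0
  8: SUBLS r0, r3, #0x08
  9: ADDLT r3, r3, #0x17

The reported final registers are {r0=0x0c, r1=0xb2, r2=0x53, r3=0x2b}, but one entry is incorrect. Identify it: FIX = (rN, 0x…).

[0] flags=0010 → (cmp)
[1] flags=0010 LT?F → skip
[2] flags=0010 LT?F → skip
[3] flags=0010 PL?T → r3=0xe7
[4] flags=1000 → (cmp)
[5] flags=1000 MI?T → r2=0xa6
[6] flags=1000 LE?T → r3=0x14
[7] flags=1000 → (cmp)
[8] flags=1000 LS?T → r0=0x0c
[9] flags=1000 LT?T → r3=0x2b

FIX = (r2, 0xa6)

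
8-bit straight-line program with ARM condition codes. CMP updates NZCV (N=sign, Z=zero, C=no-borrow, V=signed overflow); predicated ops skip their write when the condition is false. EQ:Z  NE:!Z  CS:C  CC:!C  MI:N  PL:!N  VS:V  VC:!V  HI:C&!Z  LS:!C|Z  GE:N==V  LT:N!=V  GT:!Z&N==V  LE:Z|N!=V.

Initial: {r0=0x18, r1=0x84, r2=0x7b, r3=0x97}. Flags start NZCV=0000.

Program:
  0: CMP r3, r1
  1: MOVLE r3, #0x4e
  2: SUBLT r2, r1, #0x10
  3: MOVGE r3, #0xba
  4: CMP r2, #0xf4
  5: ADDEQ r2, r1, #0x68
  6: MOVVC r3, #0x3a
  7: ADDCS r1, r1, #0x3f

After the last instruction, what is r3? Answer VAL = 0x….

[0] flags=0010 → (cmp)
[1] flags=0010 LE?F → skip
[2] flags=0010 LT?F → skip
[3] flags=0010 GE?T → r3=0xba
[4] flags=1001 → (cmp)
[5] flags=1001 EQ?F → skip
[6] flags=1001 VC?F → skip
[7] flags=1001 CS?F → skip

VAL = 0xba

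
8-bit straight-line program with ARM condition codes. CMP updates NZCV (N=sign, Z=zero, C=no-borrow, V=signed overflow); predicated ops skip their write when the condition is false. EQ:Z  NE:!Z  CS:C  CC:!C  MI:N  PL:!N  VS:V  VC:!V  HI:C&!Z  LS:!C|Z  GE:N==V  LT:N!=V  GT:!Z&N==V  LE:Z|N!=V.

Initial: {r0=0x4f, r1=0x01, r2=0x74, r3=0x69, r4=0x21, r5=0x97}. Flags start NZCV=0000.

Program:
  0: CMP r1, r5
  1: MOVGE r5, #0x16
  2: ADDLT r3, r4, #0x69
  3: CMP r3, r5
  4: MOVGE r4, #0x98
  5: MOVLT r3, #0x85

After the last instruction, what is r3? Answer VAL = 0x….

VAL = 0x69

[0] flags=0000 → (cmp)
[1] flags=0000 GE?T → r5=0x16
[2] flags=0000 LT?F → skip
[3] flags=0010 → (cmp)
[4] flags=0010 GE?T → r4=0x98
[5] flags=0010 LT?F → skip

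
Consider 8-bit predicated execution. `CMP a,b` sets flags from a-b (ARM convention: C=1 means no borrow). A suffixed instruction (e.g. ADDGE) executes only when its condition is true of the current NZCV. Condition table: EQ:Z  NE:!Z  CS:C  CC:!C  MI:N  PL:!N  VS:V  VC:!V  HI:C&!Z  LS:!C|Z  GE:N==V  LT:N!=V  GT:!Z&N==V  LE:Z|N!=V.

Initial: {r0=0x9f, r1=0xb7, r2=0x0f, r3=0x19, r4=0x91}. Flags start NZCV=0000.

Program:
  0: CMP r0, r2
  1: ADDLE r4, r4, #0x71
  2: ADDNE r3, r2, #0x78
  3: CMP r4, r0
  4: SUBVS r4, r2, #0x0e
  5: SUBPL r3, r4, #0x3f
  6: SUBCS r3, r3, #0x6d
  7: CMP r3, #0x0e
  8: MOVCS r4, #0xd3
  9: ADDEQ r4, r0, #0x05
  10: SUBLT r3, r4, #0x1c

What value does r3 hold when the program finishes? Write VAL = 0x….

0: ✓ CMP  NZCV=1010
1: ✓ ADDLE  r4←0x02
2: ✓ ADDNE  r3←0x87
3: ✓ CMP  NZCV=0000
4: · SUBVS
5: ✓ SUBPL  r3←0xc3
6: · SUBCS
7: ✓ CMP  NZCV=1010
8: ✓ MOVCS  r4←0xd3
9: · ADDEQ
10: ✓ SUBLT  r3←0xb7

VAL = 0xb7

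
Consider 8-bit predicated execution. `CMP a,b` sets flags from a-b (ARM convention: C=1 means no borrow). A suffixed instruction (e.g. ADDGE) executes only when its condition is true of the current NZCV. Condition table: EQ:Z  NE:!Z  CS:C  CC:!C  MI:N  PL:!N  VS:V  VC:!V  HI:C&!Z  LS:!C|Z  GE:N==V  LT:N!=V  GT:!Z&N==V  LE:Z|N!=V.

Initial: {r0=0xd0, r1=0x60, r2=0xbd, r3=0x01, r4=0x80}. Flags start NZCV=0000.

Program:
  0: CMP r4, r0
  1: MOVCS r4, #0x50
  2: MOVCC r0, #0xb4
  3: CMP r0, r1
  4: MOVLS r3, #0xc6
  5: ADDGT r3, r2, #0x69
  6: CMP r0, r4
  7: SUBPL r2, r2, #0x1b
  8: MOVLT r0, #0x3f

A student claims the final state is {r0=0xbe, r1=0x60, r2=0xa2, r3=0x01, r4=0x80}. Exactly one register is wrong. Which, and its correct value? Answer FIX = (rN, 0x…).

0: ✓ CMP  NZCV=1000
1: · MOVCS
2: ✓ MOVCC  r0←0xb4
3: ✓ CMP  NZCV=0011
4: · MOVLS
5: · ADDGT
6: ✓ CMP  NZCV=0010
7: ✓ SUBPL  r2←0xa2
8: · MOVLT

FIX = (r0, 0xb4)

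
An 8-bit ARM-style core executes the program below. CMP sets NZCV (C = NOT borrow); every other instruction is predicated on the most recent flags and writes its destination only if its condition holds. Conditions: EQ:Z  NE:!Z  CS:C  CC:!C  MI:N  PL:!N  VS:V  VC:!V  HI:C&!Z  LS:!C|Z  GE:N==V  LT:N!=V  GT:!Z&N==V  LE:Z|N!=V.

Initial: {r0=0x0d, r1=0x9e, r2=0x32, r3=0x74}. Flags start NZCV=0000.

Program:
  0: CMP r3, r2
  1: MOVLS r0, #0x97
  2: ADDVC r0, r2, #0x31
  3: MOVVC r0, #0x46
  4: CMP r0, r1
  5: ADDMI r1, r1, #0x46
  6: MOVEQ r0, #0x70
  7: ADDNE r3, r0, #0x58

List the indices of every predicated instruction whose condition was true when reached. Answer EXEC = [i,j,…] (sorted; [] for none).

EXEC = [2,3,5,7]

[0] flags=0010 → (cmp)
[1] flags=0010 LS?F → skip
[2] flags=0010 VC?T → r0=0x63
[3] flags=0010 VC?T → r0=0x46
[4] flags=1001 → (cmp)
[5] flags=1001 MI?T → r1=0xe4
[6] flags=1001 EQ?F → skip
[7] flags=1001 NE?T → r3=0x9e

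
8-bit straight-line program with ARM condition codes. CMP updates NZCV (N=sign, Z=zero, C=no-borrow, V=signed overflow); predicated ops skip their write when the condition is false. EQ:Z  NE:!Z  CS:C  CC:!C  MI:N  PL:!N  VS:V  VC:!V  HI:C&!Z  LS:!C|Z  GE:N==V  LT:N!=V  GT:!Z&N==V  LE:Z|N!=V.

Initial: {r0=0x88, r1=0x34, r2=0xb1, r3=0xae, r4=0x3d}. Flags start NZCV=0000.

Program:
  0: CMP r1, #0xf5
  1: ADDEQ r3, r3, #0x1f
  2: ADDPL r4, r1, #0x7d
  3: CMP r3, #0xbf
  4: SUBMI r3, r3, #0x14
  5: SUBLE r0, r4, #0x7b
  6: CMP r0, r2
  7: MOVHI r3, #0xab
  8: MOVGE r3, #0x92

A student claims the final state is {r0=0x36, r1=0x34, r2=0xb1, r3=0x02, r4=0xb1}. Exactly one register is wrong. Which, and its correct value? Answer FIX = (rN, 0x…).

[0] flags=0000 → (cmp)
[1] flags=0000 EQ?F → skip
[2] flags=0000 PL?T → r4=0xb1
[3] flags=1000 → (cmp)
[4] flags=1000 MI?T → r3=0x9a
[5] flags=1000 LE?T → r0=0x36
[6] flags=1001 → (cmp)
[7] flags=1001 HI?F → skip
[8] flags=1001 GE?T → r3=0x92

FIX = (r3, 0x92)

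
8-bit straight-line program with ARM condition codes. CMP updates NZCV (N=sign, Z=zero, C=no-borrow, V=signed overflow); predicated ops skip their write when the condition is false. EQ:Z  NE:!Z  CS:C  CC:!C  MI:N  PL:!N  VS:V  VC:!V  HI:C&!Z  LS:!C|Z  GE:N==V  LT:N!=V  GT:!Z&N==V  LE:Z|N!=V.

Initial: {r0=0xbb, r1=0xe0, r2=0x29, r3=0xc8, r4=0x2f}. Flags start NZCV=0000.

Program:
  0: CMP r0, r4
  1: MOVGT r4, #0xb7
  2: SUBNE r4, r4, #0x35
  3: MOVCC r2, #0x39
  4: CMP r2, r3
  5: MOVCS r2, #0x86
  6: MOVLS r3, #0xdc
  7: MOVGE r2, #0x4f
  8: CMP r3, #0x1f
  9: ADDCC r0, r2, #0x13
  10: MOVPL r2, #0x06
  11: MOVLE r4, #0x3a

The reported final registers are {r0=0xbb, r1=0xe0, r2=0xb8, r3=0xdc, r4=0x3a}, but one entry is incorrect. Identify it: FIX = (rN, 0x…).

FIX = (r2, 0x4f)

0: ✓ CMP  NZCV=1010
1: · MOVGT
2: ✓ SUBNE  r4←0xfa
3: · MOVCC
4: ✓ CMP  NZCV=0000
5: · MOVCS
6: ✓ MOVLS  r3←0xdc
7: ✓ MOVGE  r2←0x4f
8: ✓ CMP  NZCV=1010
9: · ADDCC
10: · MOVPL
11: ✓ MOVLE  r4←0x3a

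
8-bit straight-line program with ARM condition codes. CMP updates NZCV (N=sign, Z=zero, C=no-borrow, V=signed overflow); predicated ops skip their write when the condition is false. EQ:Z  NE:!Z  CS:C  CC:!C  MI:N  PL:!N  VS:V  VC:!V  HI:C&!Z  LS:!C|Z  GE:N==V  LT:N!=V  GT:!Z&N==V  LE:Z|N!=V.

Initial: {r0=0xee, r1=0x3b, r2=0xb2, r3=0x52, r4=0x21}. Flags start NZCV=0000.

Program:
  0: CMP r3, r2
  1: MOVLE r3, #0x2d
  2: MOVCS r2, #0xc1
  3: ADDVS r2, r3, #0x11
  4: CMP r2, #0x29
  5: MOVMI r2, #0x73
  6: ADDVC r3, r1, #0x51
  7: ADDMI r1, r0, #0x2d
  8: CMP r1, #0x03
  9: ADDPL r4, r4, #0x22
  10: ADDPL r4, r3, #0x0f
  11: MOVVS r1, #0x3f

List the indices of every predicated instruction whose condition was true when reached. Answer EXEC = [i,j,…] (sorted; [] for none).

EXEC = [3,6,9,10]

[0] flags=1001 → (cmp)
[1] flags=1001 LE?F → skip
[2] flags=1001 CS?F → skip
[3] flags=1001 VS?T → r2=0x63
[4] flags=0010 → (cmp)
[5] flags=0010 MI?F → skip
[6] flags=0010 VC?T → r3=0x8c
[7] flags=0010 MI?F → skip
[8] flags=0010 → (cmp)
[9] flags=0010 PL?T → r4=0x43
[10] flags=0010 PL?T → r4=0x9b
[11] flags=0010 VS?F → skip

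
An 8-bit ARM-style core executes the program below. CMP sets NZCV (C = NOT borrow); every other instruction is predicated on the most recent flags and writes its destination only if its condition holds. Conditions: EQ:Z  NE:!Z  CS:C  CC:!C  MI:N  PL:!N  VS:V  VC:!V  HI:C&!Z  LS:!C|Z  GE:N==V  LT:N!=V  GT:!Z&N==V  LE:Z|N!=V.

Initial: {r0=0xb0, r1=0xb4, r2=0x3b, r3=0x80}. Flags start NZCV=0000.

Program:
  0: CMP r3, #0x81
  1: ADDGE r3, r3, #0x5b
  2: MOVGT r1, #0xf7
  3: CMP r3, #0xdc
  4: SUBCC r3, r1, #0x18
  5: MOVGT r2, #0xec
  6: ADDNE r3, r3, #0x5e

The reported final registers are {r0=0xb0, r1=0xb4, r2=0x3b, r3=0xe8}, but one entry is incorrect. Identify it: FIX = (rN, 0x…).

[0] flags=1000 → (cmp)
[1] flags=1000 GE?F → skip
[2] flags=1000 GT?F → skip
[3] flags=1000 → (cmp)
[4] flags=1000 CC?T → r3=0x9c
[5] flags=1000 GT?F → skip
[6] flags=1000 NE?T → r3=0xfa

FIX = (r3, 0xfa)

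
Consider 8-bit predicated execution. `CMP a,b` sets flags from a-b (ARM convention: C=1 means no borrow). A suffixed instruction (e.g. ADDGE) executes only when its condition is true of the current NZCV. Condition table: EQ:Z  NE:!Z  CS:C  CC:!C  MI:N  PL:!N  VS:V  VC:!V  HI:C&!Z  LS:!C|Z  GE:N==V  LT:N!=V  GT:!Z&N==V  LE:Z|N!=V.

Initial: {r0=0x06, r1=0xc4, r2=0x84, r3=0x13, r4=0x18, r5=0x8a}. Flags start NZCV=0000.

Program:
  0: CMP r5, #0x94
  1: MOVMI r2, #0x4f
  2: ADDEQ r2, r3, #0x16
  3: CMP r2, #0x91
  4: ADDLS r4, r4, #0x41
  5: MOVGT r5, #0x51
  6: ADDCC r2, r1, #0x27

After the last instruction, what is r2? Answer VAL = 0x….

0: ✓ CMP  NZCV=1000
1: ✓ MOVMI  r2←0x4f
2: · ADDEQ
3: ✓ CMP  NZCV=1001
4: ✓ ADDLS  r4←0x59
5: ✓ MOVGT  r5←0x51
6: ✓ ADDCC  r2←0xeb

VAL = 0xeb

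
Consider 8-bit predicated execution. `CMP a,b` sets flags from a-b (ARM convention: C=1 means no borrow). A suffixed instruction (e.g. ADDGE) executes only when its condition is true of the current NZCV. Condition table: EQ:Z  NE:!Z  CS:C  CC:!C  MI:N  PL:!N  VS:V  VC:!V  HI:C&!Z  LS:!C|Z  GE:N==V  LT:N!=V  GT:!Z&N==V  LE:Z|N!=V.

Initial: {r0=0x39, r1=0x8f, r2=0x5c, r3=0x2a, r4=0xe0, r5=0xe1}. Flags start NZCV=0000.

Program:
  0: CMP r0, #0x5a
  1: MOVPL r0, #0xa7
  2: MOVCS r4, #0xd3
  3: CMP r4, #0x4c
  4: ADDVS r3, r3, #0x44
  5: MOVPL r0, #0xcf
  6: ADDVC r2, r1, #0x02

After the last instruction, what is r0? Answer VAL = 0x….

VAL = 0x39

[0] flags=1000 → (cmp)
[1] flags=1000 PL?F → skip
[2] flags=1000 CS?F → skip
[3] flags=1010 → (cmp)
[4] flags=1010 VS?F → skip
[5] flags=1010 PL?F → skip
[6] flags=1010 VC?T → r2=0x91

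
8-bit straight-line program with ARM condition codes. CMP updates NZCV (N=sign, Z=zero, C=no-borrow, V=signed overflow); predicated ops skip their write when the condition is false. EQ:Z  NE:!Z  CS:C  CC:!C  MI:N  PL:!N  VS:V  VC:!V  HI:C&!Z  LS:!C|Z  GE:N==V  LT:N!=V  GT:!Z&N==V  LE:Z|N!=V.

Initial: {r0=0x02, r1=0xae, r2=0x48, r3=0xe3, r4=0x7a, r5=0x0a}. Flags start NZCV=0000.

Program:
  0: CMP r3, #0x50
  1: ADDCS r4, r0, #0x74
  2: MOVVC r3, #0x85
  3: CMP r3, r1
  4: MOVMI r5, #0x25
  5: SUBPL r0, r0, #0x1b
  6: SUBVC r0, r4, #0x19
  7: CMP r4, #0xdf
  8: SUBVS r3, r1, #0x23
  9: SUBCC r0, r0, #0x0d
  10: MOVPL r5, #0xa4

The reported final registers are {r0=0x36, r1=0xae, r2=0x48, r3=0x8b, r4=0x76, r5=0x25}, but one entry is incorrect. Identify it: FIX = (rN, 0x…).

FIX = (r0, 0x50)

0: ✓ CMP  NZCV=1010
1: ✓ ADDCS  r4←0x76
2: ✓ MOVVC  r3←0x85
3: ✓ CMP  NZCV=1000
4: ✓ MOVMI  r5←0x25
5: · SUBPL
6: ✓ SUBVC  r0←0x5d
7: ✓ CMP  NZCV=1001
8: ✓ SUBVS  r3←0x8b
9: ✓ SUBCC  r0←0x50
10: · MOVPL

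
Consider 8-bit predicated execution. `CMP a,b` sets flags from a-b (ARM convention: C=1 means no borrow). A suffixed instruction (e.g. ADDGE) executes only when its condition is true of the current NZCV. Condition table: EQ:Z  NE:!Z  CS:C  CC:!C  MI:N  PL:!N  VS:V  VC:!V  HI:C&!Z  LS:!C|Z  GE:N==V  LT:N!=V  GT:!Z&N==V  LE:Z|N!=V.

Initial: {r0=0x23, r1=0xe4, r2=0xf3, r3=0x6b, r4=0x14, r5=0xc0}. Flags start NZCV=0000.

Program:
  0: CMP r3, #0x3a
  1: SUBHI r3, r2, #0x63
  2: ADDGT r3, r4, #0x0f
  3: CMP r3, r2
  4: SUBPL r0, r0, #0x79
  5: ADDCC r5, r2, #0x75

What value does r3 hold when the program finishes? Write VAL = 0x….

VAL = 0x23

0: ✓ CMP  NZCV=0010
1: ✓ SUBHI  r3←0x90
2: ✓ ADDGT  r3←0x23
3: ✓ CMP  NZCV=0000
4: ✓ SUBPL  r0←0xaa
5: ✓ ADDCC  r5←0x68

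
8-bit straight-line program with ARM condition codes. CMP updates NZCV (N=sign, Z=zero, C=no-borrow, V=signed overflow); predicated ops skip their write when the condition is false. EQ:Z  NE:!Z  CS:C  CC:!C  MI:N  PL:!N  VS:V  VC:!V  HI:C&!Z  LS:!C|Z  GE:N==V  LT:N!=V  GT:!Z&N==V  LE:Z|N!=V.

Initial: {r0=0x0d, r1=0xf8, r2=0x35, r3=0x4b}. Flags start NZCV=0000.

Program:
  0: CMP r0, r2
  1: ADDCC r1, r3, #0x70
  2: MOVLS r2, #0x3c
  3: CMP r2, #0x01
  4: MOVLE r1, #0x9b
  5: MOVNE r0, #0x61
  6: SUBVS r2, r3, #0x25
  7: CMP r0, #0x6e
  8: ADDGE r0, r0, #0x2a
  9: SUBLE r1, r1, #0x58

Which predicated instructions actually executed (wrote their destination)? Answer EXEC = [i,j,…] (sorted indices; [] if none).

[0] flags=1000 → (cmp)
[1] flags=1000 CC?T → r1=0xbb
[2] flags=1000 LS?T → r2=0x3c
[3] flags=0010 → (cmp)
[4] flags=0010 LE?F → skip
[5] flags=0010 NE?T → r0=0x61
[6] flags=0010 VS?F → skip
[7] flags=1000 → (cmp)
[8] flags=1000 GE?F → skip
[9] flags=1000 LE?T → r1=0x63

EXEC = [1,2,5,9]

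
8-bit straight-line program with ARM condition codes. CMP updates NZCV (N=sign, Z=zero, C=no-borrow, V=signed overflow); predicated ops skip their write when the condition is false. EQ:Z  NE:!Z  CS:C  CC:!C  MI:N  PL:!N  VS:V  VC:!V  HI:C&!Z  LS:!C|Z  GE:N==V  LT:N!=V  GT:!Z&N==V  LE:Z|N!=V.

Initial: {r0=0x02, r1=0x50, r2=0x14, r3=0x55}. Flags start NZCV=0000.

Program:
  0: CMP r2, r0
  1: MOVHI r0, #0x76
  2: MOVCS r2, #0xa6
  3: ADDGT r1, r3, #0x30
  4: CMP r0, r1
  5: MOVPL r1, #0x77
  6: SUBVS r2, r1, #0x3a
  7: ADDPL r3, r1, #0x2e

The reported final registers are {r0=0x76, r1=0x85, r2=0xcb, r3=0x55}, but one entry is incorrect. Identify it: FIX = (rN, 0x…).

0: ✓ CMP  NZCV=0010
1: ✓ MOVHI  r0←0x76
2: ✓ MOVCS  r2←0xa6
3: ✓ ADDGT  r1←0x85
4: ✓ CMP  NZCV=1001
5: · MOVPL
6: ✓ SUBVS  r2←0x4b
7: · ADDPL

FIX = (r2, 0x4b)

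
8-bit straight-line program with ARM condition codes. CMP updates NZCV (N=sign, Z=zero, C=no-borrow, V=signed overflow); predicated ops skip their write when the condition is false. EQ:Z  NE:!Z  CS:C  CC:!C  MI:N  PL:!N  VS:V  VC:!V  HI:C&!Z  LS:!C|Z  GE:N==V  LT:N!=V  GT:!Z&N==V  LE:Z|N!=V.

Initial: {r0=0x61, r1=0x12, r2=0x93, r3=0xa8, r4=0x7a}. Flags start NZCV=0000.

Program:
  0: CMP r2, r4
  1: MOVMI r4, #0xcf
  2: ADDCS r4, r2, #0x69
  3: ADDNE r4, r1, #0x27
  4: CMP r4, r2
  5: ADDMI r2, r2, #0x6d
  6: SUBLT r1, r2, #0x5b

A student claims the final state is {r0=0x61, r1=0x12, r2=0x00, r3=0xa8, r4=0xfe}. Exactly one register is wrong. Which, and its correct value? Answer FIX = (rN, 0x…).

[0] flags=0011 → (cmp)
[1] flags=0011 MI?F → skip
[2] flags=0011 CS?T → r4=0xfc
[3] flags=0011 NE?T → r4=0x39
[4] flags=1001 → (cmp)
[5] flags=1001 MI?T → r2=0x00
[6] flags=1001 LT?F → skip

FIX = (r4, 0x39)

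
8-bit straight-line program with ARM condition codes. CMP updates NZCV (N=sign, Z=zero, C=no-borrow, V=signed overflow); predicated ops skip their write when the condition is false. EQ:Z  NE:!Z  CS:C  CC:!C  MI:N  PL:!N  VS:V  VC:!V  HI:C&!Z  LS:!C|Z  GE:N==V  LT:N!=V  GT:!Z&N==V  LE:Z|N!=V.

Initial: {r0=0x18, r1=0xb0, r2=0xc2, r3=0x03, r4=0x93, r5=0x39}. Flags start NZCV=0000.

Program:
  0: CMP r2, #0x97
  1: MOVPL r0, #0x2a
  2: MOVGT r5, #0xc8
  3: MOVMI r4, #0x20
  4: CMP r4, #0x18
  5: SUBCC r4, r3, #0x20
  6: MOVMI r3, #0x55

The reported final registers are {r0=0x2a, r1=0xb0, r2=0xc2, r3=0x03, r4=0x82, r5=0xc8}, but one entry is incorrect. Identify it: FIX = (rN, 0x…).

[0] flags=0010 → (cmp)
[1] flags=0010 PL?T → r0=0x2a
[2] flags=0010 GT?T → r5=0xc8
[3] flags=0010 MI?F → skip
[4] flags=0011 → (cmp)
[5] flags=0011 CC?F → skip
[6] flags=0011 MI?F → skip

FIX = (r4, 0x93)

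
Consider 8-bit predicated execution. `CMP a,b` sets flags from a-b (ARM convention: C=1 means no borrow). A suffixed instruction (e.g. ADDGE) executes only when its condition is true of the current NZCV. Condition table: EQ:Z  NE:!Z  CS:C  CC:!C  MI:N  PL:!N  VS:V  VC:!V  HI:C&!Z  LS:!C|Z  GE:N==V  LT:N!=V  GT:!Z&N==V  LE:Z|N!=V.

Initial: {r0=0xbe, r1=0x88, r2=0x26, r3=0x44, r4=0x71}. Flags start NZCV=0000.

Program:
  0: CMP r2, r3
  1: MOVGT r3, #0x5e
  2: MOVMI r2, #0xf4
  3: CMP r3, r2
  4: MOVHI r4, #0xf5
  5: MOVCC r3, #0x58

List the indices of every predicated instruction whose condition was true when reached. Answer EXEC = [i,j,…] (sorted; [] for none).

0: ✓ CMP  NZCV=1000
1: · MOVGT
2: ✓ MOVMI  r2←0xf4
3: ✓ CMP  NZCV=0000
4: · MOVHI
5: ✓ MOVCC  r3←0x58

EXEC = [2,5]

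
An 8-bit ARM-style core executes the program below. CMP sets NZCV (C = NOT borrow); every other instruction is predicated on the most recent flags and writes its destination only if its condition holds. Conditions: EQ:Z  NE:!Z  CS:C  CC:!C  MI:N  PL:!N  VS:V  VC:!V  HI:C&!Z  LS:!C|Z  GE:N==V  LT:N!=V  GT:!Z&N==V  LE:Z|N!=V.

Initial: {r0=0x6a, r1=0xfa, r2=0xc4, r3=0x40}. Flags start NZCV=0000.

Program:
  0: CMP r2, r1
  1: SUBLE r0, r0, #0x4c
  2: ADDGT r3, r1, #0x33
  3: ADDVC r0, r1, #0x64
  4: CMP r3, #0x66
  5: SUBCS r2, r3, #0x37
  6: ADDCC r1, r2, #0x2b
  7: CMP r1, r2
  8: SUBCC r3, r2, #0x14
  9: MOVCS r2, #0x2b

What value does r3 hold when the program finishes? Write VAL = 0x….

0: ✓ CMP  NZCV=1000
1: ✓ SUBLE  r0←0x1e
2: · ADDGT
3: ✓ ADDVC  r0←0x5e
4: ✓ CMP  NZCV=1000
5: · SUBCS
6: ✓ ADDCC  r1←0xef
7: ✓ CMP  NZCV=0010
8: · SUBCC
9: ✓ MOVCS  r2←0x2b

VAL = 0x40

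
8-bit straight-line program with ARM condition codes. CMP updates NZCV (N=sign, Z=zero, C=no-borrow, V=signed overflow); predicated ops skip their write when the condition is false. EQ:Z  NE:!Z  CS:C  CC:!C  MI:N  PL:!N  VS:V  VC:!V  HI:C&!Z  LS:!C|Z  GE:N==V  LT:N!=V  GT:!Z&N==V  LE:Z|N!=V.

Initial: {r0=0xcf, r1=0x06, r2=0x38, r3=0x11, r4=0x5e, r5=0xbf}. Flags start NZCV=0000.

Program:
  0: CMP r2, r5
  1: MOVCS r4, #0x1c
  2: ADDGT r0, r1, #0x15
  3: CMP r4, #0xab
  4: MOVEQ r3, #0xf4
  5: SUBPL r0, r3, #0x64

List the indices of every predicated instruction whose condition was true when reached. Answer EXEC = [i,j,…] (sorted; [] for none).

0: ✓ CMP  NZCV=0000
1: · MOVCS
2: ✓ ADDGT  r0←0x1b
3: ✓ CMP  NZCV=1001
4: · MOVEQ
5: · SUBPL

EXEC = [2]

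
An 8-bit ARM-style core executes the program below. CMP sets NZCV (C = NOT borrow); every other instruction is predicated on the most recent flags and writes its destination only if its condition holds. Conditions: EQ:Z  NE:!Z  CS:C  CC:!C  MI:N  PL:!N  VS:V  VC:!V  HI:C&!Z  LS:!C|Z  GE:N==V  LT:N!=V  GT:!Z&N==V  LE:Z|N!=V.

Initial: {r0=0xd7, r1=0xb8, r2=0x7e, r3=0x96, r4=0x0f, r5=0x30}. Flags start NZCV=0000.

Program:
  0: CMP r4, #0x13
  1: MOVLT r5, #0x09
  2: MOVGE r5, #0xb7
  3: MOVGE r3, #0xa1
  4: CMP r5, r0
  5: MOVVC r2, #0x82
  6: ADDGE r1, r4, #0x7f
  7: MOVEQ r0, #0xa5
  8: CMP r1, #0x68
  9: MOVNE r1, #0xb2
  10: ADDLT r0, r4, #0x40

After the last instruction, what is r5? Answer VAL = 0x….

VAL = 0x09

[0] flags=1000 → (cmp)
[1] flags=1000 LT?T → r5=0x09
[2] flags=1000 GE?F → skip
[3] flags=1000 GE?F → skip
[4] flags=0000 → (cmp)
[5] flags=0000 VC?T → r2=0x82
[6] flags=0000 GE?T → r1=0x8e
[7] flags=0000 EQ?F → skip
[8] flags=0011 → (cmp)
[9] flags=0011 NE?T → r1=0xb2
[10] flags=0011 LT?T → r0=0x4f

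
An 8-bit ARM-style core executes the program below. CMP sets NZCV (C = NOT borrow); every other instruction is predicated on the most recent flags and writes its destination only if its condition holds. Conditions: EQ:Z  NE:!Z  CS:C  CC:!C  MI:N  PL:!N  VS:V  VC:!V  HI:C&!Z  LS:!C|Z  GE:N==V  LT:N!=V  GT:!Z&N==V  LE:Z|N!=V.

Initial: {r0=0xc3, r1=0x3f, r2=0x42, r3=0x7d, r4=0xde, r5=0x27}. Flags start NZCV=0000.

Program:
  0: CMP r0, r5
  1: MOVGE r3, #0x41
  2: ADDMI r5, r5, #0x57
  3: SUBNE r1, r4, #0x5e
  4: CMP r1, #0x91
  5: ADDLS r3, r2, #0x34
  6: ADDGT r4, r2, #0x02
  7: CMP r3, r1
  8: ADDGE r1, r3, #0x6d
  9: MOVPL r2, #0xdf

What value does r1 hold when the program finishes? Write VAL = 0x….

VAL = 0xe3

[0] flags=1010 → (cmp)
[1] flags=1010 GE?F → skip
[2] flags=1010 MI?T → r5=0x7e
[3] flags=1010 NE?T → r1=0x80
[4] flags=1000 → (cmp)
[5] flags=1000 LS?T → r3=0x76
[6] flags=1000 GT?F → skip
[7] flags=1001 → (cmp)
[8] flags=1001 GE?T → r1=0xe3
[9] flags=1001 PL?F → skip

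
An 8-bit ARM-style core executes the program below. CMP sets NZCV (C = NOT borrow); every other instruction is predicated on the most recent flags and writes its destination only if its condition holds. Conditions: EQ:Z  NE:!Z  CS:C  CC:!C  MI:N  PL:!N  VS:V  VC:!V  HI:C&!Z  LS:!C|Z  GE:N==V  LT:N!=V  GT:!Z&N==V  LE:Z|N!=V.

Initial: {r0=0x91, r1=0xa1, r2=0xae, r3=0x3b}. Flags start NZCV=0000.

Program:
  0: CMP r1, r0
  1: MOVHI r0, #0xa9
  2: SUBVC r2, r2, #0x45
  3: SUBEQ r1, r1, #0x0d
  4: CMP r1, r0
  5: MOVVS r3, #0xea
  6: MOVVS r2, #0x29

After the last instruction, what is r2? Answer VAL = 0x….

VAL = 0x69

[0] flags=0010 → (cmp)
[1] flags=0010 HI?T → r0=0xa9
[2] flags=0010 VC?T → r2=0x69
[3] flags=0010 EQ?F → skip
[4] flags=1000 → (cmp)
[5] flags=1000 VS?F → skip
[6] flags=1000 VS?F → skip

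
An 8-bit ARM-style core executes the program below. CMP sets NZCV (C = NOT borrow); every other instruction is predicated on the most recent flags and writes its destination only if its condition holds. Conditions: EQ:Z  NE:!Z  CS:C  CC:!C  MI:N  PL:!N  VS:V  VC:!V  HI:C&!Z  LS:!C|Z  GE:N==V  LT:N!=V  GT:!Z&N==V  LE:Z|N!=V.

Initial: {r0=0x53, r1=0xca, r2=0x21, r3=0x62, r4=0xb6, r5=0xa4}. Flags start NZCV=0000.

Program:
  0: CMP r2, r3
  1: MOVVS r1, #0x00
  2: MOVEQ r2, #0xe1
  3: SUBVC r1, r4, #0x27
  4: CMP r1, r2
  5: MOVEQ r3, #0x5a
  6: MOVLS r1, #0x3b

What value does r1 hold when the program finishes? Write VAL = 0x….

[0] flags=1000 → (cmp)
[1] flags=1000 VS?F → skip
[2] flags=1000 EQ?F → skip
[3] flags=1000 VC?T → r1=0x8f
[4] flags=0011 → (cmp)
[5] flags=0011 EQ?F → skip
[6] flags=0011 LS?F → skip

VAL = 0x8f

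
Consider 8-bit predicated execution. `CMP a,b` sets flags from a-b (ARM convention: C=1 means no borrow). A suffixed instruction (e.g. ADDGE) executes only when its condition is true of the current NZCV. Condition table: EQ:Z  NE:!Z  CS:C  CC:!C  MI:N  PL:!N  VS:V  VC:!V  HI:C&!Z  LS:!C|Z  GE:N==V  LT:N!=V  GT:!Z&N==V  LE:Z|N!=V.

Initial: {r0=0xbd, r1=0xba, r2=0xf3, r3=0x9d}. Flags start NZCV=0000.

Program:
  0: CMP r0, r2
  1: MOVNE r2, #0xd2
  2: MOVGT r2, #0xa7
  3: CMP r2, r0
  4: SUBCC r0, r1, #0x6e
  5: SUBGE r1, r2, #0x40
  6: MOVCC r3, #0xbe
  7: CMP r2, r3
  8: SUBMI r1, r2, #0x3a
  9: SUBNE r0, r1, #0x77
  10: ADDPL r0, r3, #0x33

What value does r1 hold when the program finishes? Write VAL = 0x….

[0] flags=1000 → (cmp)
[1] flags=1000 NE?T → r2=0xd2
[2] flags=1000 GT?F → skip
[3] flags=0010 → (cmp)
[4] flags=0010 CC?F → skip
[5] flags=0010 GE?T → r1=0x92
[6] flags=0010 CC?F → skip
[7] flags=0010 → (cmp)
[8] flags=0010 MI?F → skip
[9] flags=0010 NE?T → r0=0x1b
[10] flags=0010 PL?T → r0=0xd0

VAL = 0x92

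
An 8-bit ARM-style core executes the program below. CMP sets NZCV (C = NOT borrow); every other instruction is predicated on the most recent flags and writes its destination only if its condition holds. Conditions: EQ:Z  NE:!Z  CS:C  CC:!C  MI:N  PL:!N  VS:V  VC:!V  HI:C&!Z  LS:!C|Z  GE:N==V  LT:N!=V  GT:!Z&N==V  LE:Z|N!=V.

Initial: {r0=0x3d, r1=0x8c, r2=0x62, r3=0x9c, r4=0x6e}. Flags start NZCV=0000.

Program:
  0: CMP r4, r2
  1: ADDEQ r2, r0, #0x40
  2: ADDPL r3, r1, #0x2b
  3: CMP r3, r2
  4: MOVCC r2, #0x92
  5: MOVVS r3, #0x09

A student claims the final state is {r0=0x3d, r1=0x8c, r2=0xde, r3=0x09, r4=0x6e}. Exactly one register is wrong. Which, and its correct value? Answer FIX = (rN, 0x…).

FIX = (r2, 0x62)

[0] flags=0010 → (cmp)
[1] flags=0010 EQ?F → skip
[2] flags=0010 PL?T → r3=0xb7
[3] flags=0011 → (cmp)
[4] flags=0011 CC?F → skip
[5] flags=0011 VS?T → r3=0x09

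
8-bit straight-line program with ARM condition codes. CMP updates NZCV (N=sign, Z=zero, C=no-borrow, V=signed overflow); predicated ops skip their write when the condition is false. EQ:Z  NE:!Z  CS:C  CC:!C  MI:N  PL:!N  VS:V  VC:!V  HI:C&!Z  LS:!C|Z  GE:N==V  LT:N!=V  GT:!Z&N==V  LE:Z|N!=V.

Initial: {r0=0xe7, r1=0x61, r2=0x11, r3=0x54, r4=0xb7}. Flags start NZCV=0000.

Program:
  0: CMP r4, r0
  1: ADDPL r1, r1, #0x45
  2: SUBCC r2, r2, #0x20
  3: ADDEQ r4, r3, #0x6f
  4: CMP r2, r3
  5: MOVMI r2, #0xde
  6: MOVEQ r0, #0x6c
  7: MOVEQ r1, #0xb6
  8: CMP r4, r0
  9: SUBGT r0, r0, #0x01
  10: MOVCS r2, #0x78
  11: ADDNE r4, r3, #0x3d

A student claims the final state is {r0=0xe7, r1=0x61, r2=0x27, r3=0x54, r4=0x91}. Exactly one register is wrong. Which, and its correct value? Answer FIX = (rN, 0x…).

0: ✓ CMP  NZCV=1000
1: · ADDPL
2: ✓ SUBCC  r2←0xf1
3: · ADDEQ
4: ✓ CMP  NZCV=1010
5: ✓ MOVMI  r2←0xde
6: · MOVEQ
7: · MOVEQ
8: ✓ CMP  NZCV=1000
9: · SUBGT
10: · MOVCS
11: ✓ ADDNE  r4←0x91

FIX = (r2, 0xde)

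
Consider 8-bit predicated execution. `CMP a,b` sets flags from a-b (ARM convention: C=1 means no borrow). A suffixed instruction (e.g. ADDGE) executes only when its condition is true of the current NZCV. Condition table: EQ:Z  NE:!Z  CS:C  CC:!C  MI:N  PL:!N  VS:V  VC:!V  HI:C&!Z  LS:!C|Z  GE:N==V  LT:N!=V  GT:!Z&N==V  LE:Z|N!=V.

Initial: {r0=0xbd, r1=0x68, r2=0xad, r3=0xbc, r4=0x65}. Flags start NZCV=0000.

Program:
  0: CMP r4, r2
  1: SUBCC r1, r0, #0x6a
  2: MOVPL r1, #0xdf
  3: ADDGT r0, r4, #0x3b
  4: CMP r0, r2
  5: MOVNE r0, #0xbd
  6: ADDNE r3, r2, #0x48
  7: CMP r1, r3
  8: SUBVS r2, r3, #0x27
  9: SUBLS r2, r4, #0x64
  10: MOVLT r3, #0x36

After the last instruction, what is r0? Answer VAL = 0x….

VAL = 0xbd

0: ✓ CMP  NZCV=1001
1: ✓ SUBCC  r1←0x53
2: · MOVPL
3: ✓ ADDGT  r0←0xa0
4: ✓ CMP  NZCV=1000
5: ✓ MOVNE  r0←0xbd
6: ✓ ADDNE  r3←0xf5
7: ✓ CMP  NZCV=0000
8: · SUBVS
9: ✓ SUBLS  r2←0x01
10: · MOVLT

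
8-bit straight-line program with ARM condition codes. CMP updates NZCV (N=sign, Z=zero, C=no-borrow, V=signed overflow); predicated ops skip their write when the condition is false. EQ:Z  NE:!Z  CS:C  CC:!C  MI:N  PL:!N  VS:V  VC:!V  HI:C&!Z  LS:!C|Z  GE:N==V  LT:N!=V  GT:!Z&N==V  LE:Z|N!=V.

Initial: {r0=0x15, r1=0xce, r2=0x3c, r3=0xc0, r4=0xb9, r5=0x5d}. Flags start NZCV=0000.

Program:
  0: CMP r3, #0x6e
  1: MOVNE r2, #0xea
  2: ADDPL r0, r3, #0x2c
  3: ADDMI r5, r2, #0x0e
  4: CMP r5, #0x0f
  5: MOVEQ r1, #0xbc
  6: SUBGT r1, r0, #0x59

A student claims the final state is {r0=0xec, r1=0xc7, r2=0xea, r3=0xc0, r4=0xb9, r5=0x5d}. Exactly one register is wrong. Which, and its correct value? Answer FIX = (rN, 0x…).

FIX = (r1, 0x93)

[0] flags=0011 → (cmp)
[1] flags=0011 NE?T → r2=0xea
[2] flags=0011 PL?T → r0=0xec
[3] flags=0011 MI?F → skip
[4] flags=0010 → (cmp)
[5] flags=0010 EQ?F → skip
[6] flags=0010 GT?T → r1=0x93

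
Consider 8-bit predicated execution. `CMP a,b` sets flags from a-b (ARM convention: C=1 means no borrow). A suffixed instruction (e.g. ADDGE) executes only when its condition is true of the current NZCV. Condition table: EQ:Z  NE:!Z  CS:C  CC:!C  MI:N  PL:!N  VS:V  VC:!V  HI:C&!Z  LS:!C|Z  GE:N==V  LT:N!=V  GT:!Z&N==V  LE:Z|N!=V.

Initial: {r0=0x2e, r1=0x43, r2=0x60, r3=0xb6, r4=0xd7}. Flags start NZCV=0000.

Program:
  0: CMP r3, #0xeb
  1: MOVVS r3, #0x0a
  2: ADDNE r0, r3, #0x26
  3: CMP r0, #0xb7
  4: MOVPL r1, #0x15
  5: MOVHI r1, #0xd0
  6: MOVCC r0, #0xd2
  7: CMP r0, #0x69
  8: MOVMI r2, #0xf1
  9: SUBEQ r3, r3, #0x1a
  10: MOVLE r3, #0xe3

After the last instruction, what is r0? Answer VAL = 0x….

0: ✓ CMP  NZCV=1000
1: · MOVVS
2: ✓ ADDNE  r0←0xdc
3: ✓ CMP  NZCV=0010
4: ✓ MOVPL  r1←0x15
5: ✓ MOVHI  r1←0xd0
6: · MOVCC
7: ✓ CMP  NZCV=0011
8: · MOVMI
9: · SUBEQ
10: ✓ MOVLE  r3←0xe3

VAL = 0xdc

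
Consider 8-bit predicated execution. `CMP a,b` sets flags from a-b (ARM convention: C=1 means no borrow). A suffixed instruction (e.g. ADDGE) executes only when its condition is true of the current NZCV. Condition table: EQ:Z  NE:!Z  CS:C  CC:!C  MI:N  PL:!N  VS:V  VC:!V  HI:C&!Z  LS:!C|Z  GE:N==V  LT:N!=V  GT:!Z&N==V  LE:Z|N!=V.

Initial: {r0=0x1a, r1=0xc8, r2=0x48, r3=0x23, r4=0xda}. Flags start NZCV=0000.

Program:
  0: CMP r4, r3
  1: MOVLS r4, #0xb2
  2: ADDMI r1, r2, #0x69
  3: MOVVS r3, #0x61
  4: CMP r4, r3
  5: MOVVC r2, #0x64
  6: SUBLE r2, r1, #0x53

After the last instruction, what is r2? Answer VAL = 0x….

VAL = 0x5e

[0] flags=1010 → (cmp)
[1] flags=1010 LS?F → skip
[2] flags=1010 MI?T → r1=0xb1
[3] flags=1010 VS?F → skip
[4] flags=1010 → (cmp)
[5] flags=1010 VC?T → r2=0x64
[6] flags=1010 LE?T → r2=0x5e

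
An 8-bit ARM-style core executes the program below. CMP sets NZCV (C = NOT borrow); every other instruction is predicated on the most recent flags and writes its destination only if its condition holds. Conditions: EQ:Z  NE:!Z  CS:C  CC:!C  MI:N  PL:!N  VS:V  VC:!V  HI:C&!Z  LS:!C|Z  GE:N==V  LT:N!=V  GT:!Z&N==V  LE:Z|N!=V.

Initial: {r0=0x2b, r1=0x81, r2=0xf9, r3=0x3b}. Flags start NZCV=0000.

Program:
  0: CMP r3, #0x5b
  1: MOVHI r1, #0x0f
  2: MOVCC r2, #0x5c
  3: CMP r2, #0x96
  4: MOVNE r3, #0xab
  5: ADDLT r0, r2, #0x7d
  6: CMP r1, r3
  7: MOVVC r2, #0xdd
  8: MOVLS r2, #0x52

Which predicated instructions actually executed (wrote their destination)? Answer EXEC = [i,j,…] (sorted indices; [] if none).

0: ✓ CMP  NZCV=1000
1: · MOVHI
2: ✓ MOVCC  r2←0x5c
3: ✓ CMP  NZCV=1001
4: ✓ MOVNE  r3←0xab
5: · ADDLT
6: ✓ CMP  NZCV=1000
7: ✓ MOVVC  r2←0xdd
8: ✓ MOVLS  r2←0x52

EXEC = [2,4,7,8]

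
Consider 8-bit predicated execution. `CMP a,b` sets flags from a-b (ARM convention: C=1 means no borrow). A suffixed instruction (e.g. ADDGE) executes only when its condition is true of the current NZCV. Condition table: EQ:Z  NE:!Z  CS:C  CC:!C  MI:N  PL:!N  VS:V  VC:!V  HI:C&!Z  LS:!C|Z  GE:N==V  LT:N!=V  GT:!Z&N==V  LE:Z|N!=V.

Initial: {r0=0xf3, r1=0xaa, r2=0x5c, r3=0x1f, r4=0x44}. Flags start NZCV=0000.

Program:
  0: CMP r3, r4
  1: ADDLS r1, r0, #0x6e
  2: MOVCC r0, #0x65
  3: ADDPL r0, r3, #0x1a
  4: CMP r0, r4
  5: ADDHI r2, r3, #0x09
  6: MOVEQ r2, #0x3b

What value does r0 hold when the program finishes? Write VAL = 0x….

VAL = 0x65

0: ✓ CMP  NZCV=1000
1: ✓ ADDLS  r1←0x61
2: ✓ MOVCC  r0←0x65
3: · ADDPL
4: ✓ CMP  NZCV=0010
5: ✓ ADDHI  r2←0x28
6: · MOVEQ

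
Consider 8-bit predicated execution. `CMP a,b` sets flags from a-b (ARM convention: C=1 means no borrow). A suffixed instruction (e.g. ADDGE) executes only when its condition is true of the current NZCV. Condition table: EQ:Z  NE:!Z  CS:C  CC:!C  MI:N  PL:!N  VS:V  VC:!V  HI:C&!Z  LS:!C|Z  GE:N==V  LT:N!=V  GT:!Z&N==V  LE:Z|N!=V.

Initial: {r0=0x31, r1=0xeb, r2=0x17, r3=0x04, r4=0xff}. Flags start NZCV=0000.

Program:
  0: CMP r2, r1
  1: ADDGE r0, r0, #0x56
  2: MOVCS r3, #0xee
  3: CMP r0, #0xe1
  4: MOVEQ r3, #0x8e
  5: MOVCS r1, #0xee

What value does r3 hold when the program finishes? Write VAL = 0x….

[0] flags=0000 → (cmp)
[1] flags=0000 GE?T → r0=0x87
[2] flags=0000 CS?F → skip
[3] flags=1000 → (cmp)
[4] flags=1000 EQ?F → skip
[5] flags=1000 CS?F → skip

VAL = 0x04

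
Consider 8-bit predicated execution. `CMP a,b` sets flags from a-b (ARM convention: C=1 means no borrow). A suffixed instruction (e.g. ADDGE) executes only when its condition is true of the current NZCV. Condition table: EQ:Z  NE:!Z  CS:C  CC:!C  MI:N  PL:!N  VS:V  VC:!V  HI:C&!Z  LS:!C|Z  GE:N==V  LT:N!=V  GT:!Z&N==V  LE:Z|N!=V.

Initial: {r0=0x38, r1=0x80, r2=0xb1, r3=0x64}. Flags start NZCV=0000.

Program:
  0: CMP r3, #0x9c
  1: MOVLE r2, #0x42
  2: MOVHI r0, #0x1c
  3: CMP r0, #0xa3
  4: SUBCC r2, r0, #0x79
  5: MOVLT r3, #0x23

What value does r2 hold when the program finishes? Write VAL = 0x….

[0] flags=1001 → (cmp)
[1] flags=1001 LE?F → skip
[2] flags=1001 HI?F → skip
[3] flags=1001 → (cmp)
[4] flags=1001 CC?T → r2=0xbf
[5] flags=1001 LT?F → skip

VAL = 0xbf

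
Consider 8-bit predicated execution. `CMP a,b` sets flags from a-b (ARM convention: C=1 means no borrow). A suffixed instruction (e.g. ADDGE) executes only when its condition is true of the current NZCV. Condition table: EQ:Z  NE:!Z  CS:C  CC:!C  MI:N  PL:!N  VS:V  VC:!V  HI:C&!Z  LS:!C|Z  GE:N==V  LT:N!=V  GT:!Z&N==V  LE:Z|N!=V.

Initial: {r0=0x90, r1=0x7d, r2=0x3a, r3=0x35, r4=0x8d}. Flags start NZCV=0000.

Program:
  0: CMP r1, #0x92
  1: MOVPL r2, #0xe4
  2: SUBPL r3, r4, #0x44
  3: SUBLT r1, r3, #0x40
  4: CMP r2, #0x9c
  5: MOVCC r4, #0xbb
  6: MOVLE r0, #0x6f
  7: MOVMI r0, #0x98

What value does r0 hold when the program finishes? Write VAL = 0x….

0: ✓ CMP  NZCV=1001
1: · MOVPL
2: · SUBPL
3: · SUBLT
4: ✓ CMP  NZCV=1001
5: ✓ MOVCC  r4←0xbb
6: · MOVLE
7: ✓ MOVMI  r0←0x98

VAL = 0x98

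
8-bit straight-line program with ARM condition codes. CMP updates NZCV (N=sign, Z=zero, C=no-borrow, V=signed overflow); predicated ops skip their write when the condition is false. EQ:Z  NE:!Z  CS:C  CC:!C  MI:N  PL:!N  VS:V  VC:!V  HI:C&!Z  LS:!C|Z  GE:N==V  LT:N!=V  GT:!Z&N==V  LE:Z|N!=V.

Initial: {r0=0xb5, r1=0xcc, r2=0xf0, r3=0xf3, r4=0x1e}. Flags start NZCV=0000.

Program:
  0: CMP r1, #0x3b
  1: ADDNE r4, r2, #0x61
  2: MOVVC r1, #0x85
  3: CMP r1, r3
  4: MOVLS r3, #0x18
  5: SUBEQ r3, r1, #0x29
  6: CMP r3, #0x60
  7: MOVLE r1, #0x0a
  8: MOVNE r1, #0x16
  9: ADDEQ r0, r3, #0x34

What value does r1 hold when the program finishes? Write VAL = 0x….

0: ✓ CMP  NZCV=1010
1: ✓ ADDNE  r4←0x51
2: ✓ MOVVC  r1←0x85
3: ✓ CMP  NZCV=1000
4: ✓ MOVLS  r3←0x18
5: · SUBEQ
6: ✓ CMP  NZCV=1000
7: ✓ MOVLE  r1←0x0a
8: ✓ MOVNE  r1←0x16
9: · ADDEQ

VAL = 0x16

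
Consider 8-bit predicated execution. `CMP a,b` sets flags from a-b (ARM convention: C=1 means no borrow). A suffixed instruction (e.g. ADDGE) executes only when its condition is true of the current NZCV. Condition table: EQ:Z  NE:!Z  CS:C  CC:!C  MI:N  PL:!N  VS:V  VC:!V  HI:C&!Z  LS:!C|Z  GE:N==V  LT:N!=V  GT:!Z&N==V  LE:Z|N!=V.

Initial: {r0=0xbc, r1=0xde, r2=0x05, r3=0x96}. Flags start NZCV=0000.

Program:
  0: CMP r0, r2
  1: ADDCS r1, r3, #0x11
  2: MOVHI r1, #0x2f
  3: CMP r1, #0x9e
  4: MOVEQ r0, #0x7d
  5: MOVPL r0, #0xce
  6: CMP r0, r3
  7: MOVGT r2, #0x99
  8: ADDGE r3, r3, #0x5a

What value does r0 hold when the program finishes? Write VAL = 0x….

0: ✓ CMP  NZCV=1010
1: ✓ ADDCS  r1←0xa7
2: ✓ MOVHI  r1←0x2f
3: ✓ CMP  NZCV=1001
4: · MOVEQ
5: · MOVPL
6: ✓ CMP  NZCV=0010
7: ✓ MOVGT  r2←0x99
8: ✓ ADDGE  r3←0xf0

VAL = 0xbc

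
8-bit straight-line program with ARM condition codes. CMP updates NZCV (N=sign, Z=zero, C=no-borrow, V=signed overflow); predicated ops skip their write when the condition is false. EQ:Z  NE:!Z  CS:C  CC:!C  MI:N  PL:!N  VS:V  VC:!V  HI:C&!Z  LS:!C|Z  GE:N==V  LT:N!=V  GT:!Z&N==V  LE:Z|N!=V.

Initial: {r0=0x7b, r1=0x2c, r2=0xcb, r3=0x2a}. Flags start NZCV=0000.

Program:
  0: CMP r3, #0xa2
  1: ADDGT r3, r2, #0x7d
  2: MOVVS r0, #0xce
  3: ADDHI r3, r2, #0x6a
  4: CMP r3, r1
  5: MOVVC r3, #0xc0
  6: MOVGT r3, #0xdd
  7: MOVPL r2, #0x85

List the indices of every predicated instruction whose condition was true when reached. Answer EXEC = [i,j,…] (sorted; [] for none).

EXEC = [1,2,5,6,7]

[0] flags=1001 → (cmp)
[1] flags=1001 GT?T → r3=0x48
[2] flags=1001 VS?T → r0=0xce
[3] flags=1001 HI?F → skip
[4] flags=0010 → (cmp)
[5] flags=0010 VC?T → r3=0xc0
[6] flags=0010 GT?T → r3=0xdd
[7] flags=0010 PL?T → r2=0x85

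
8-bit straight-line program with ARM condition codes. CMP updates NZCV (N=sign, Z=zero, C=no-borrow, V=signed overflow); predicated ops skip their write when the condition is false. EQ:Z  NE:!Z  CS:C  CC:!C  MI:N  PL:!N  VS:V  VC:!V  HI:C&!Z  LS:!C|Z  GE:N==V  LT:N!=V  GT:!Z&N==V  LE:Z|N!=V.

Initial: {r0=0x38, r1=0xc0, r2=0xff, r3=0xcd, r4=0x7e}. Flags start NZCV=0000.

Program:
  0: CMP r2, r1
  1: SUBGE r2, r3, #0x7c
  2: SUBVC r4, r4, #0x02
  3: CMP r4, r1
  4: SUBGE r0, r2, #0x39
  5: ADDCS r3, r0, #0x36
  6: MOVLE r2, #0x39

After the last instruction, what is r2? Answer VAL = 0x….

[0] flags=0010 → (cmp)
[1] flags=0010 GE?T → r2=0x51
[2] flags=0010 VC?T → r4=0x7c
[3] flags=1001 → (cmp)
[4] flags=1001 GE?T → r0=0x18
[5] flags=1001 CS?F → skip
[6] flags=1001 LE?F → skip

VAL = 0x51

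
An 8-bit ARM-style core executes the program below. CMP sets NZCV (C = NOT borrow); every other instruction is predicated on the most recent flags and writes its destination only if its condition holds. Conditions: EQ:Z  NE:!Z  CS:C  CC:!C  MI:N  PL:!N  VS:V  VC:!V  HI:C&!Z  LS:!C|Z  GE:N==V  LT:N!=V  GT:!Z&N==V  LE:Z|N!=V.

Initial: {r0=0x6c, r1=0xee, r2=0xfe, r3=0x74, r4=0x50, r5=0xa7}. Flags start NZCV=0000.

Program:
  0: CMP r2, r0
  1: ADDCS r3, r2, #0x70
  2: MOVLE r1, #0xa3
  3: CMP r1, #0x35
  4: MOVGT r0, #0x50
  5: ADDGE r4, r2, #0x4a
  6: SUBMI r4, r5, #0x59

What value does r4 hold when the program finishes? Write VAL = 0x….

[0] flags=1010 → (cmp)
[1] flags=1010 CS?T → r3=0x6e
[2] flags=1010 LE?T → r1=0xa3
[3] flags=0011 → (cmp)
[4] flags=0011 GT?F → skip
[5] flags=0011 GE?F → skip
[6] flags=0011 MI?F → skip

VAL = 0x50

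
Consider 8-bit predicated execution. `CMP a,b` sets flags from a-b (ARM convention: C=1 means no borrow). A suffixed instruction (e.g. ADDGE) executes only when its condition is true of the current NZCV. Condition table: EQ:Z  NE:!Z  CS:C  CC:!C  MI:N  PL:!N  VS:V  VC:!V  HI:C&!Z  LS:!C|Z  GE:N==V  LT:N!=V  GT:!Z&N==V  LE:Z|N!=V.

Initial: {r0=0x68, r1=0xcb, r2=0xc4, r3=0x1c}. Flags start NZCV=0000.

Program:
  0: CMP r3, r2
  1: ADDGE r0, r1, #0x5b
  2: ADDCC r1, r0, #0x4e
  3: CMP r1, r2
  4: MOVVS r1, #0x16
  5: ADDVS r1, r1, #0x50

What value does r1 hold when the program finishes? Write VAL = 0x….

VAL = 0x66

0: ✓ CMP  NZCV=0000
1: ✓ ADDGE  r0←0x26
2: ✓ ADDCC  r1←0x74
3: ✓ CMP  NZCV=1001
4: ✓ MOVVS  r1←0x16
5: ✓ ADDVS  r1←0x66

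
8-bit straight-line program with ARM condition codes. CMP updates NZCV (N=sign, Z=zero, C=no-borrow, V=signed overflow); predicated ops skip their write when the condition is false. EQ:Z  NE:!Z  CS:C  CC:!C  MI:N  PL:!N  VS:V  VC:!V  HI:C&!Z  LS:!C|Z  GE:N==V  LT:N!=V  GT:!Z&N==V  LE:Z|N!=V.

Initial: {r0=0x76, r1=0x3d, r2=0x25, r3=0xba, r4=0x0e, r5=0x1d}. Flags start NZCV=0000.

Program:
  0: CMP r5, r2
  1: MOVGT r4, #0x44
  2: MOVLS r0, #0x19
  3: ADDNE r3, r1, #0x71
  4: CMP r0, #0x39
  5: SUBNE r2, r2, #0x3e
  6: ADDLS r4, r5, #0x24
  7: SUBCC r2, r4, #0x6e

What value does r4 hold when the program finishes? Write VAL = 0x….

[0] flags=1000 → (cmp)
[1] flags=1000 GT?F → skip
[2] flags=1000 LS?T → r0=0x19
[3] flags=1000 NE?T → r3=0xae
[4] flags=1000 → (cmp)
[5] flags=1000 NE?T → r2=0xe7
[6] flags=1000 LS?T → r4=0x41
[7] flags=1000 CC?T → r2=0xd3

VAL = 0x41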